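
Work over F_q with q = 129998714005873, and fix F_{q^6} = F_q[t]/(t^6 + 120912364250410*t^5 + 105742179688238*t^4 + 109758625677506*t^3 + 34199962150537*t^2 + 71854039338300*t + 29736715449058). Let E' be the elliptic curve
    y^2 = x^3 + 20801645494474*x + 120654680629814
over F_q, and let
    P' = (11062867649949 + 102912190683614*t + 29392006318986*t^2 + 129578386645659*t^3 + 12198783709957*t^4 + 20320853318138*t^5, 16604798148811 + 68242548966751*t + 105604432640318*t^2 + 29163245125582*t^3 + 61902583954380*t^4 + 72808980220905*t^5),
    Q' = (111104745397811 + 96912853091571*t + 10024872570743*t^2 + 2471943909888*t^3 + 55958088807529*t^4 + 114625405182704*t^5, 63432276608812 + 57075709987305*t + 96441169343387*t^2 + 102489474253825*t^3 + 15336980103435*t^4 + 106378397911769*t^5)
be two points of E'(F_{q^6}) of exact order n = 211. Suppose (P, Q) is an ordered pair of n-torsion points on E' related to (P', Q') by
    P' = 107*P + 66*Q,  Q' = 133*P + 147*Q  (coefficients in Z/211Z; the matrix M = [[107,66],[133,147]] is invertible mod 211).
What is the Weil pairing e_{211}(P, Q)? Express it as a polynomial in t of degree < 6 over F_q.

Under M = [[107,66],[133,147]] in GL_2(Z/211), e_{211}(P',Q') = e_{211}(P,Q)^(107*147-66*133 mod 211).
det(M) mod 211 = 199; its inverse in (Z/211)^* is 123 (check: 199*123 mod 211 = 1).
Miller loop for e_{211} over F_{129998714005873^6}: bits of 211 = 11010011; 7 double steps + 4 add steps, l/v at each.
Result: e(P',Q') = 48913898337006 + 33481520242395*t + 40564219747804*t^2 + 28324822969983*t^3 + 38196111145756*t^4 + 24999844970015*t^5.
Hence e(P,Q) = 52189071435780 + 118901154171106*t + 87044303406911*t^2 + 104356557702063*t^3 + 38432453264554*t^4 + 3528909144577*t^5 in F_{129998714005873^6}^*.

52189071435780 + 118901154171106*t + 87044303406911*t^2 + 104356557702063*t^3 + 38432453264554*t^4 + 3528909144577*t^5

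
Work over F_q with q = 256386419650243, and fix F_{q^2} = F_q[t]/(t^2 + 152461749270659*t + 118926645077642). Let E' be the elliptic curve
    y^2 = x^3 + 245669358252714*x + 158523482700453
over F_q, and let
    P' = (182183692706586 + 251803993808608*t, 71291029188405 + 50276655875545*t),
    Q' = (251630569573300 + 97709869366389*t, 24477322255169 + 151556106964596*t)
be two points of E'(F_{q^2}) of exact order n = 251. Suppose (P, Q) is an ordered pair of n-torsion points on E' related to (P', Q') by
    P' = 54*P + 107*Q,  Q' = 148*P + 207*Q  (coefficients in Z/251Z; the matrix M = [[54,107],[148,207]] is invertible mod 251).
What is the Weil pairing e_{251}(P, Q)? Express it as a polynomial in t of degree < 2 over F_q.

45896574400273 + 129704049638246*t

Since e_{251}(P,P)=e_{251}(Q,Q)=1 and e_{251}(Q,P)=e_{251}(P,Q)^{-1}, expanding e_{251}(54*P + 107*Q,148*P + 207*Q) leaves e(P,Q)^det(M).
So e_{251}(P,Q) = e_{251}(P',Q')^{199}, since 111*199 = 1 mod 251.
Run Miller on y^2=x^3+245669358252714*x+158523482700453 over F_{256386419650243}: ladder 11111011 (8 bits); e = f_P(D_Q)/f_Q(D_P).
The quotient is 160738292839735 + 70059124887138*t.
e_{251}(P,Q) = (160738292839735 + 70059124887138*t)^{199} = 45896574400273 + 129704049638246*t.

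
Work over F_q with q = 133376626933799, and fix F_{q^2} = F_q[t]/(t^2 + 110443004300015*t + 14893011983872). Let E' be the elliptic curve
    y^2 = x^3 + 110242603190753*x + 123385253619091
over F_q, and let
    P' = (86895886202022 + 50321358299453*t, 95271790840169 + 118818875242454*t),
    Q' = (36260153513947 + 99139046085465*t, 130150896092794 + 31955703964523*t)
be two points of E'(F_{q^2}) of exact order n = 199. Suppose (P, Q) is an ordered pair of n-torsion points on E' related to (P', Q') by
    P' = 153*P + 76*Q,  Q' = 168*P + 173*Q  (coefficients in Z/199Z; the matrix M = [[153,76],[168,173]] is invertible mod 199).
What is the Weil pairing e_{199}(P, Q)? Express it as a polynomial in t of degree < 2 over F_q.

26443758082203 + 84034484285105*t

e_{199}(aP+bQ,cP+dQ) = e_{199}(P,Q)^(ad-bc); with (a,b,c,d)=(153,76,168,173) this gives the det-199 law.
Inverting 169 mod 199: 126. Thus e_{199}(P,Q) = e(P',Q')^{126}.
Miller loop for e_{199} over F_{133376626933799^2}: bits of 199 = 11000111; 7 double steps + 4 add steps, l/v at each.
e_{199}(P',Q') = 28582040257598 + 9126791799958*t.
e_{199}(P,Q) = (28582040257598 + 9126791799958*t)^{126} = 26443758082203 + 84034484285105*t.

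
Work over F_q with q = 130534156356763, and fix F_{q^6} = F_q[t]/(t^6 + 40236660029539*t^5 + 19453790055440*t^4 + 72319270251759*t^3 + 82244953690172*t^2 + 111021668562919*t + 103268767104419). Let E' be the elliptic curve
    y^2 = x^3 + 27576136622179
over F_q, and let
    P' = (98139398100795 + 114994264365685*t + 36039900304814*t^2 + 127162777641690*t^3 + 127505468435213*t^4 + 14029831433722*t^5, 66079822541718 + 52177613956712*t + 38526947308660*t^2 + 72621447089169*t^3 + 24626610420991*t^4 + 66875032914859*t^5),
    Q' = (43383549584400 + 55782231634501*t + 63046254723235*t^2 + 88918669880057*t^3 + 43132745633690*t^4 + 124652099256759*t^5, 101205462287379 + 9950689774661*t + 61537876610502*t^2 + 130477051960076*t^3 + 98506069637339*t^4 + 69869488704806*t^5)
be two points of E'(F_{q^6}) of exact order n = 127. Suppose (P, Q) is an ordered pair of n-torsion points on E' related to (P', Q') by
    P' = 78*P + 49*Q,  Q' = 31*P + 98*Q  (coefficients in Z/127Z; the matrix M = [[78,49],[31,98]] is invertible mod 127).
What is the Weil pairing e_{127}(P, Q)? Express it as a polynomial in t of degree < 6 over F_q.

The 127-Weil pairing on E[127] over F_{130534156356763} is alternating-bilinear: e_{127}(P',Q') = e_{127}(P,Q)^det(M).
78*98 - 49*31 = 6125; reduced mod 127: det = 29, inverse 92.
n = 127 = (1111111)_2 (7 bits, wt 7); accumulate f_{127,P'}(Q'+S)/f_{127,P'}(S) along the 6-step ladder.
f_P(D_Q)/f_Q(D_P) = 13050827548356 + 130260826857968*t + 75691090564375*t^2 + 113320093224710*t^3 + 130129880648284*t^4 + 80139126161487*t^5.
Hence e(P,Q) = 3317674845733 + 34537429251774*t + 100773748782451*t^2 + 100630354132391*t^3 + 122096605240116*t^4 + 101500494107884*t^5 in F_{130534156356763^6}^*.

3317674845733 + 34537429251774*t + 100773748782451*t^2 + 100630354132391*t^3 + 122096605240116*t^4 + 101500494107884*t^5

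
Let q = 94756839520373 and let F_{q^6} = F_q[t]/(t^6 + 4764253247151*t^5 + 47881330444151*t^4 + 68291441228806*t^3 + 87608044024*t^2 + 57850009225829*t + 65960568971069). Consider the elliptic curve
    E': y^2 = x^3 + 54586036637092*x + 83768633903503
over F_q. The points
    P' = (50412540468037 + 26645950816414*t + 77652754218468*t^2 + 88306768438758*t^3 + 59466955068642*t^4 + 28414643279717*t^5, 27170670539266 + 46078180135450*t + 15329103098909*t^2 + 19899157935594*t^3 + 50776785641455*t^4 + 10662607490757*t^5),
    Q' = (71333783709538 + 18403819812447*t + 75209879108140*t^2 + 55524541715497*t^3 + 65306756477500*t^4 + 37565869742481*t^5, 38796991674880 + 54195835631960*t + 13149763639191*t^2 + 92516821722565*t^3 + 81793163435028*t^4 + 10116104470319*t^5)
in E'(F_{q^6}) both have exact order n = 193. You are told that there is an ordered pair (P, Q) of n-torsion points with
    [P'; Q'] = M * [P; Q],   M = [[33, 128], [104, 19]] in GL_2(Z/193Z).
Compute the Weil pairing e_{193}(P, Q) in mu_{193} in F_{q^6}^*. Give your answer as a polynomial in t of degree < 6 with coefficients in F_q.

49064956251825 + 76994826879190*t + 13894850570181*t^2 + 60136711588087*t^3 + 45528129367445*t^4 + 63912537937432*t^5

Alternating bilinearity on E[193] (values in mu_{193} in F_{94756839520373^6}) gives e(P',Q') = e(P,Q)^det(M).
33*19 - 128*104 = -12685; reduced mod 193: det = 53, inverse 51.
8-bit Miller (11000001) on E'/F_{94756839520373} with a'=54586036637092, b'=83768633903503: accumulate tangent/chord ratios at Q'+S and P'+S'.
The quotient is 21844101577679 + 31851830957633*t + 41681241448348*t^2 + 70723122639473*t^3 + 56188131394172*t^4 + 2073143501166*t^5.
Thus e_{193}(P,Q) = 49064956251825 + 76994826879190*t + 13894850570181*t^2 + 60136711588087*t^3 + 45528129367445*t^4 + 63912537937432*t^5.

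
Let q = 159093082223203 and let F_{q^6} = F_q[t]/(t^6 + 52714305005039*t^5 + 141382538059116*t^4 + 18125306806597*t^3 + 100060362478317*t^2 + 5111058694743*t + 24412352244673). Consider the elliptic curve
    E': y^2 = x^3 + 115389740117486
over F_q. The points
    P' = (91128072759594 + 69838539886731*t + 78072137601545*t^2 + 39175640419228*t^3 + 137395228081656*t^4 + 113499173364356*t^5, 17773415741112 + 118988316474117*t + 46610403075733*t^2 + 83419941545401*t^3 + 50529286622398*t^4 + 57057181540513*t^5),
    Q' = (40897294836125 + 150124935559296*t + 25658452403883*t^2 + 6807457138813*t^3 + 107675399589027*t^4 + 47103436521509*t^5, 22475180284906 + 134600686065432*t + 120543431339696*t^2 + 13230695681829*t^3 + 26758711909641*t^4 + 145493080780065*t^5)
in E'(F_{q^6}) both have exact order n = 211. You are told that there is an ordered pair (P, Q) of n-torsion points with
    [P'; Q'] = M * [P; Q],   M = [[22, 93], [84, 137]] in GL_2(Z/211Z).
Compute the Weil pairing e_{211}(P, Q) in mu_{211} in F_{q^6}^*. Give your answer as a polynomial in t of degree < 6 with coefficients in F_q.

8463069981874 + 119449190037515*t + 123161115757179*t^2 + 83946429942413*t^3 + 69434811271568*t^4 + 103103997748812*t^5

Alternating bilinearity on E[211] (values in mu_{211} in F_{159093082223203^6}) gives e(P',Q') = e(P,Q)^det(M).
det(M) mod 211 = 55; its inverse in (Z/211)^* is 188 (check: 55*188 mod 211 = 1).
Build f_{211,P'} and f_{211,Q'} via the 8-bit ladder of 211=11010011_2; evaluate at shifted divisors; quotient in F_{159093082223203^6}.
So e_{211}(P',Q') = 133715769169742 + 34557243382750*t + 31982665595726*t^2 + 76446386589567*t^3 + 125615684069404*t^4 + 63472709378714*t^5.
Thus e_{211}(P,Q) = 8463069981874 + 119449190037515*t + 123161115757179*t^2 + 83946429942413*t^3 + 69434811271568*t^4 + 103103997748812*t^5.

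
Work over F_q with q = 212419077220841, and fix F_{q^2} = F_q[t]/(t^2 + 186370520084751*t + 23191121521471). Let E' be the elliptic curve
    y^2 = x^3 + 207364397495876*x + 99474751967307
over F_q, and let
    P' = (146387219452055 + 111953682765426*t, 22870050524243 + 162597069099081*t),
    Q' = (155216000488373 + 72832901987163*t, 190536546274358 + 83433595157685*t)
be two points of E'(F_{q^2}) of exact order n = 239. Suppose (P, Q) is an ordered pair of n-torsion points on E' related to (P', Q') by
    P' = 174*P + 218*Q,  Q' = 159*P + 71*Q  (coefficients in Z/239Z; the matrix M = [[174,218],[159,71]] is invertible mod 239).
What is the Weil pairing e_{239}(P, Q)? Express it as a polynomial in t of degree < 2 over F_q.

e_{239}(aP+bQ,cP+dQ) = e_{239}(P,Q)^(ad-bc); with (a,b,c,d)=(174,218,159,71) this gives the det-239 law.
det M = 174*71 - 218*159 = -22308 = 158 (mod 239); 158^{-1} = 59 (mod 239).
Run Miller on y^2=x^3+207364397495876*x+99474751967307 over F_{212419077220841}: ladder 11101111 (8 bits); e = f_P(D_Q)/f_Q(D_P).
Miller gives e_{239}(P',Q') = 185984349128785 + 96970466299390*t in F_{212419077220841^2}.
Finally e_{239}(P,Q) = 36191542391334 + 38358054462205*t.

36191542391334 + 38358054462205*t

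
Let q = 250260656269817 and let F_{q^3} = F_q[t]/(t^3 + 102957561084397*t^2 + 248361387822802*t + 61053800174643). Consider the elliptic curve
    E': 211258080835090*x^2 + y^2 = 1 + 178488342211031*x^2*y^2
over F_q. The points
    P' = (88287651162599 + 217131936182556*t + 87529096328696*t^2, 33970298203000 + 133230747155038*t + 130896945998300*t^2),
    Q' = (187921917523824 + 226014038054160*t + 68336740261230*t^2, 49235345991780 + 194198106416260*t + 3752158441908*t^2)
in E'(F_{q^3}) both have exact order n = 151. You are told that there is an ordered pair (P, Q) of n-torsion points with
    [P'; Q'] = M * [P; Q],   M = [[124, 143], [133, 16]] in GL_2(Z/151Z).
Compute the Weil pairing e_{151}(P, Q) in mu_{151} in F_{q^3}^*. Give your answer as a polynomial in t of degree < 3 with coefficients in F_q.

e_{151}(aP+bQ,cP+dQ) = e_{151}(P,Q)^(ad-bc); with (a,b,c,d)=(124,143,133,16) this gives the det-151 law.
Inverting 28 mod 151: 27. Thus e_{151}(P,Q) = e(P',Q')^{27}.
Map (x,y)_Ed via u=(1+y)/(1-y), v=(1+y)/((1-y)x) to Montgomery A=36572147626137,B=233079834722406; then to (a',b')=(75178456889136,64361166109853).
n = 151 = (10010111)_2 (8 bits, wt 5); accumulate f_{151,P'}(Q'+S)/f_{151,P'}(S) along the 7-step ladder.
Result: e(P',Q') = 111617636728108 + 182391089473494*t + 83666921220469*t^2.
e_{151}(P,Q) = (111617636728108 + 182391089473494*t + 83666921220469*t^2)^{27} = 61479665261954 + 29426123468987*t + 176525646578065*t^2.

61479665261954 + 29426123468987*t + 176525646578065*t^2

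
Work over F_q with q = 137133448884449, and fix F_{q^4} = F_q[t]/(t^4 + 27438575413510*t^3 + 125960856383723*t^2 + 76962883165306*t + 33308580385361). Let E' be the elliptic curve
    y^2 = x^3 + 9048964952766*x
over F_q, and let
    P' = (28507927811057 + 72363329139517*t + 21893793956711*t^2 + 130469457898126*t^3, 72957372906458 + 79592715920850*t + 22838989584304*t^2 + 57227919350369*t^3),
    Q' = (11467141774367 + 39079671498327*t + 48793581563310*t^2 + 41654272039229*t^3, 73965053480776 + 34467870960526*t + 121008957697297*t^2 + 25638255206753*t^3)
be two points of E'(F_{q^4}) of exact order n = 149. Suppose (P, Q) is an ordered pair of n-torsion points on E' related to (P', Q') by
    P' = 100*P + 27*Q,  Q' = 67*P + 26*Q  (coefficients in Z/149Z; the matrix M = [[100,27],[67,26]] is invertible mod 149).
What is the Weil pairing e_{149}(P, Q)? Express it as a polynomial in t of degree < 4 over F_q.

Under M = [[100,27],[67,26]] in GL_2(Z/149), e_{149}(P',Q') = e_{149}(P,Q)^(100*26-27*67 mod 149).
Inverting 46 mod 149: 81. Thus e_{149}(P,Q) = e(P',Q')^{81}.
Build f_{149,P'} and f_{149,Q'} via the 8-bit ladder of 149=10010101_2; evaluate at shifted divisors; quotient in F_{137133448884449^4}.
Miller gives e_{149}(P',Q') = 65979081630265 + 48042058259388*t + 126297460451871*t^2 + 72471357914292*t^3 in F_{137133448884449^4}.
(65979081630265 + 48042058259388*t + 126297460451871*t^2 + 72471357914292*t^3)^{81} mod (137133448884449,f) = 29723307094492 + 52540443276188*t + 78963188885361*t^2 + 133603388230184*t^3.

29723307094492 + 52540443276188*t + 78963188885361*t^2 + 133603388230184*t^3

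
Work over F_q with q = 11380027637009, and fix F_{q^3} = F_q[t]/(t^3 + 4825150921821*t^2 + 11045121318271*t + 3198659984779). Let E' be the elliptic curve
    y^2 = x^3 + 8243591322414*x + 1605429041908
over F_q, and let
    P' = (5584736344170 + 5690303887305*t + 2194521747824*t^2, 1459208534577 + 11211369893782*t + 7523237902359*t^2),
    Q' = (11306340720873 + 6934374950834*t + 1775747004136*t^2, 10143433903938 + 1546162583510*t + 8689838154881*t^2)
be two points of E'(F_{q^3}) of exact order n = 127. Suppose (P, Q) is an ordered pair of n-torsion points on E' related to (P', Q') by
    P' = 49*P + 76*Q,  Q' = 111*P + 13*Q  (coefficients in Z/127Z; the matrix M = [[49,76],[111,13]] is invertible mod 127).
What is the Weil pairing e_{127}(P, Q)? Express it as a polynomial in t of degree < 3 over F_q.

3418621876989 + 8523147646411*t + 3150334979269*t^2

e_{127} is bilinear + alternating on E[127], so e_{127}(49*P + 76*Q, 111*P + 13*Q) = e_{127}(P,Q)^(49*13-76*111).
Hence e(P,Q) = e(P',Q')^{105} where 105 = 75^{-1} mod 127.
Build f_{127,P'} and f_{127,Q'} via the 7-bit ladder of 127=1111111_2; evaluate at shifted divisors; quotient in F_{11380027637009^3}.
f_P(D_Q)/f_Q(D_P) = 9962488234004 + 7555546033230*t + 8890234347945*t^2.
Hence e(P,Q) = 3418621876989 + 8523147646411*t + 3150334979269*t^2 in F_{11380027637009^3}^*.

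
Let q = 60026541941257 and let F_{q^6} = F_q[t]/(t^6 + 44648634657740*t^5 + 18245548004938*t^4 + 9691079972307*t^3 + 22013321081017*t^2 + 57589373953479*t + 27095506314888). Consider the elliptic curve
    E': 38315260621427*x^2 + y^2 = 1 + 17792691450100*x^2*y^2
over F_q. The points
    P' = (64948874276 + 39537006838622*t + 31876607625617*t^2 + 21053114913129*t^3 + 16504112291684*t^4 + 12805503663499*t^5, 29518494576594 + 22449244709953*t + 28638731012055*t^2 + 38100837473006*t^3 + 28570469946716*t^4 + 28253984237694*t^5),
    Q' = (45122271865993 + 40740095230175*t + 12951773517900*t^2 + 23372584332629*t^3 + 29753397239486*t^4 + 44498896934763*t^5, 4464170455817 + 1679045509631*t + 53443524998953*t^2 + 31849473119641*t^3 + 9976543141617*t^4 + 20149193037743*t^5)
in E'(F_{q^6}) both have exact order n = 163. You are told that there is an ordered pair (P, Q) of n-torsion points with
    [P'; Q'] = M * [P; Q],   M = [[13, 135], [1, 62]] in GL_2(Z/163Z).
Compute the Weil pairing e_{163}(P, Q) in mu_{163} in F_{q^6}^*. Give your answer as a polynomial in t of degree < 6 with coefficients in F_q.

1359345321282 + 2900671102942*t + 13207509426185*t^2 + 51123481304549*t^3 + 21481425214548*t^4 + 59655950665369*t^5

e_{163} is bilinear + alternating on E[163], so e_{163}(13*P + 135*Q, 1*P + 62*Q) = e_{163}(P,Q)^(13*62-135*1).
Hence e(P,Q) = e(P',Q')^{103} where 103 = 19^{-1} mod 163.
Edwards->Montgomery: u=(1+y)/(1-y), v=u/x -> 31699105266369v^2=u^3+4097084836724u^2+u; then x_W=20137277778146u+39364596315883: y^2=x^3+28848004345198*x+39443049016273.
Build f_{163,P'} and f_{163,Q'} via the 8-bit ladder of 163=10100011_2; evaluate at shifted divisors; quotient in F_{60026541941257^6}.
Result: e(P',Q') = 23091912241121 + 42337186707244*t + 26505853503562*t^2 + 5878979071543*t^3 + 30886957589060*t^4 + 3737231810153*t^5.
Thus e_{163}(P,Q) = 1359345321282 + 2900671102942*t + 13207509426185*t^2 + 51123481304549*t^3 + 21481425214548*t^4 + 59655950665369*t^5.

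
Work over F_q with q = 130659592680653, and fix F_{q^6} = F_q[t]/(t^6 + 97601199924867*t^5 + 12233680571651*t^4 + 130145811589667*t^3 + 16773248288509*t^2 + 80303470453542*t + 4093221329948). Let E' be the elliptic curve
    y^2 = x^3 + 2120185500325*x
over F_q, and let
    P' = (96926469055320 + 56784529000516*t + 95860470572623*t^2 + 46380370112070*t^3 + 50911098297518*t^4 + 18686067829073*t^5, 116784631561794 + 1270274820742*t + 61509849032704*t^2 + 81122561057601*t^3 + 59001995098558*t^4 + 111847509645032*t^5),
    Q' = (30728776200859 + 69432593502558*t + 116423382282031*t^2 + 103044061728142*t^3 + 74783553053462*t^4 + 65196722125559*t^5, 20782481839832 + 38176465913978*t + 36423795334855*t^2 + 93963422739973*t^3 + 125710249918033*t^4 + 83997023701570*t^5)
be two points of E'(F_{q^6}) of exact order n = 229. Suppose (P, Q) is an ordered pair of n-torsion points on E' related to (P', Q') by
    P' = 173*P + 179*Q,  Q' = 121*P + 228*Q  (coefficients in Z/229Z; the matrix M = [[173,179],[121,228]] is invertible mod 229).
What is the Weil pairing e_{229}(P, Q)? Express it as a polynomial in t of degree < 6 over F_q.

91885784333308 + 80077044294504*t + 57625232158127*t^2 + 122284530584977*t^3 + 50340931981053*t^4 + 123337945833685*t^5

Since e_{229}(P,P)=e_{229}(Q,Q)=1 and e_{229}(Q,P)=e_{229}(P,Q)^{-1}, expanding e_{229}(173*P + 179*Q,121*P + 228*Q) leaves e(P,Q)^det(M).
det M = 173*228 - 179*121 = 17785 = 152 (mod 229); 152^{-1} = 113 (mod 229).
Miller loop for e_{229} over F_{130659592680653^6}: bits of 229 = 11100101; 7 double steps + 4 add steps, l/v at each.
e_{229}(P',Q') = 34054354563598 + 14805379101653*t + 107059270667693*t^2 + 55195496115402*t^3 + 98920396282086*t^4 + 90490179885849*t^5.
Hence e(P,Q) = 91885784333308 + 80077044294504*t + 57625232158127*t^2 + 122284530584977*t^3 + 50340931981053*t^4 + 123337945833685*t^5 in F_{130659592680653^6}^*.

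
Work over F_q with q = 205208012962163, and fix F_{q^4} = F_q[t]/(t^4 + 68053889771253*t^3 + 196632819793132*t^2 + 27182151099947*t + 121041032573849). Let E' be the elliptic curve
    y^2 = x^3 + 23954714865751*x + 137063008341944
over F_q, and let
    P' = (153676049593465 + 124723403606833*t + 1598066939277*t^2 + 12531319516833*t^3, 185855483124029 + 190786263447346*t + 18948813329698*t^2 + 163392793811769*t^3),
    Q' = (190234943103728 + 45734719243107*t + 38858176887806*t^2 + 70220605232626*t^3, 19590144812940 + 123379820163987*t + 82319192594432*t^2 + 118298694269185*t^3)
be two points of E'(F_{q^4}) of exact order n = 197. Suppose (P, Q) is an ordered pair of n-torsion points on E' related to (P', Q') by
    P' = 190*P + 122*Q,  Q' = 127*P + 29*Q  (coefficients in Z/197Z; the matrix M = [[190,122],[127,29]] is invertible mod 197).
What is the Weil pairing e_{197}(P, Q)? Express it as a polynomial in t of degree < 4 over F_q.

Alternating bilinearity on E[197] (values in mu_{197} in F_{205208012962163^4}) gives e(P',Q') = e(P,Q)^det(M).
Hence e(P,Q) = e(P',Q')^{172} where 172 = 63^{-1} mod 197.
Build f_{197,P'} and f_{197,Q'} via the 8-bit ladder of 197=11000101_2; evaluate at shifted divisors; quotient in F_{205208012962163^4}.
e_{197}(P',Q') = 110806504184628 + 12066543480815*t + 83755648840375*t^2 + 98863459792332*t^3.
e_{197}(P,Q) = (110806504184628 + 12066543480815*t + 83755648840375*t^2 + 98863459792332*t^3)^{172} = 173222018831200 + 164301726316783*t + 204776438539934*t^2 + 124071739399829*t^3.

173222018831200 + 164301726316783*t + 204776438539934*t^2 + 124071739399829*t^3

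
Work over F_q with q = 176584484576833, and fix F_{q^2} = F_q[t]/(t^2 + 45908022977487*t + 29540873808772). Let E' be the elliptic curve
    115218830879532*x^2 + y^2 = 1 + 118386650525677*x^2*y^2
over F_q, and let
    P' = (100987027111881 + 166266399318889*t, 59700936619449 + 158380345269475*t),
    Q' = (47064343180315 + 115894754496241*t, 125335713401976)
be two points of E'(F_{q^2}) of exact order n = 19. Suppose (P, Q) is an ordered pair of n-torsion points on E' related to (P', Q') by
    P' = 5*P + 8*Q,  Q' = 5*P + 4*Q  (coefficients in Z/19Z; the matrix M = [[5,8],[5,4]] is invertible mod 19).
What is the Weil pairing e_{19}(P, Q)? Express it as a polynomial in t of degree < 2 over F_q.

45810750068687 + 43009926088256*t

Since e_{19}(P,P)=e_{19}(Q,Q)=1 and e_{19}(Q,P)=e_{19}(P,Q)^{-1}, expanding e_{19}(5*P + 8*Q,5*P + 4*Q) leaves e(P,Q)^det(M).
det(M) mod 19 = 18; its inverse in (Z/19)^* is 18 (check: 18*18 mod 19 = 1).
Map (x,y)_Ed via u=(1+y)/(1-y), v=(1+y)/((1-y)x) to Montgomery A=156576081706590,B=18173565214277; then to (a',b')=(139153892274817,18555668899434).
5-bit Miller (10011) on E'/F_{176584484576833} with a'=139153892274817, b'=18555668899434: accumulate tangent/chord ratios at Q'+S and P'+S'.
e_{19}(P',Q') = 88877545764917 + 133574558488577*t.
Thus e_{19}(P,Q) = 45810750068687 + 43009926088256*t.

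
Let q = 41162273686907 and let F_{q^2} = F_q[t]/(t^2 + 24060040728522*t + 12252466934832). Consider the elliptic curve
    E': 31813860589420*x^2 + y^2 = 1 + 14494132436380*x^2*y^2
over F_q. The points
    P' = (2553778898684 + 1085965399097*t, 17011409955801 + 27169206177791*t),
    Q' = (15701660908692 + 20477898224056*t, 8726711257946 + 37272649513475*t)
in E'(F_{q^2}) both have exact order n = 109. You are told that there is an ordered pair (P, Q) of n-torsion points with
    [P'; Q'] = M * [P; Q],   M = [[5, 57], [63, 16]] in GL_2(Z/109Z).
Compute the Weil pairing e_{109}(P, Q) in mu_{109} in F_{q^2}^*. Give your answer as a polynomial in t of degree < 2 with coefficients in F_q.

e_{109}(aP+bQ,cP+dQ) = e_{109}(P,Q)^(ad-bc); with (a,b,c,d)=(5,57,63,16) this gives the det-109 law.
Inverting 86 mod 109: 90. Thus e_{109}(P,Q) = e(P',Q')^{90}.
Edwards a_E,d_E -> Montgomery A=4509235085929,B=27132864151575 -> Weierstrass 8845568747946,9950448686450 via alpha=21438756733269,beta=4329932038260.
Run Miller on y^2=x^3+8845568747946*x+9950448686450 over F_{41162273686907}: ladder 1101101 (7 bits); e = f_P(D_Q)/f_Q(D_P).
So e_{109}(P',Q') = 18911004591721 + 9395329461949*t.
(18911004591721 + 9395329461949*t)^{90} mod (41162273686907,f) = 17340251074798 + 3575646045487*t.

17340251074798 + 3575646045487*t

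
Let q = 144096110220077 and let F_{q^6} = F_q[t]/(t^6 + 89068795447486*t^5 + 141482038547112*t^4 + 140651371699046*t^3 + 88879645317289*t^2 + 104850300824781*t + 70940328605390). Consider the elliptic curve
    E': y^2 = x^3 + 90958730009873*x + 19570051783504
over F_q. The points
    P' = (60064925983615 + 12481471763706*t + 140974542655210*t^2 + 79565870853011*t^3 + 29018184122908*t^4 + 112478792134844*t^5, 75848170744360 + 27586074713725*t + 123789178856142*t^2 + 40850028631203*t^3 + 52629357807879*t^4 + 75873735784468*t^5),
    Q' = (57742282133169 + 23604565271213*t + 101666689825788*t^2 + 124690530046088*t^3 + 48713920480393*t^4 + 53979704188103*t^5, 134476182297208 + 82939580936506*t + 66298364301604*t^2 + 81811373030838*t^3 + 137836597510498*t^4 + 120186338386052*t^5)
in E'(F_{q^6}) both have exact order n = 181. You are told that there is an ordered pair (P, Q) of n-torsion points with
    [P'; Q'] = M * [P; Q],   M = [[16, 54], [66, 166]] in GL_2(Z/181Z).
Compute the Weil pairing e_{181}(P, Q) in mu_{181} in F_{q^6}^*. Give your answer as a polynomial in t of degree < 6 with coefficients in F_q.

The 181-Weil pairing on E[181] over F_{144096110220077} is alternating-bilinear: e_{181}(P',Q') = e_{181}(P,Q)^det(M).
Hence e(P,Q) = e(P',Q')^{60} where 60 = 178^{-1} mod 181.
Double-and-add over 10110101: 8-1 doublings, 5-1 additions; each step l_{T,T}/v_{2T} or l_{T,P'}/v at Q'+S for random S.
The quotient is 109804281745343 + 96377969736139*t + 109052243590543*t^2 + 120917216298835*t^3 + 41679445232849*t^4 + 98465297241904*t^5.
Finally e_{181}(P,Q) = 59832848044851 + 21356632106436*t + 9022017352957*t^2 + 136269467001818*t^3 + 75496568169853*t^4 + 153471261198*t^5.

59832848044851 + 21356632106436*t + 9022017352957*t^2 + 136269467001818*t^3 + 75496568169853*t^4 + 153471261198*t^5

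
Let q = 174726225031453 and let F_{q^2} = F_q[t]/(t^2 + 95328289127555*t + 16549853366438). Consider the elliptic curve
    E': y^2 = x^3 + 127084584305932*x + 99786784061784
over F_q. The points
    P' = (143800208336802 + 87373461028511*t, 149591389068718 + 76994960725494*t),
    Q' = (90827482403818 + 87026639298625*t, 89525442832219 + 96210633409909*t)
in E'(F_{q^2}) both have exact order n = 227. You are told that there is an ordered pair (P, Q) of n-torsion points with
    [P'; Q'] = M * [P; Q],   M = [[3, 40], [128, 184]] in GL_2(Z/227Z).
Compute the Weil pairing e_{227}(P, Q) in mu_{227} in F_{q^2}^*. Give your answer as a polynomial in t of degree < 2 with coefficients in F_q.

84896457268660 + 107916675667044*t

The 227-Weil pairing on E[227] over F_{174726225031453} is alternating-bilinear: e_{227}(P',Q') = e_{227}(P,Q)^det(M).
So e_{227}(P,Q) = e_{227}(P',Q')^{154}, since 199*154 = 1 mod 227.
Miller loop for e_{227} over F_{174726225031453^2}: bits of 227 = 11100011; 7 double steps + 4 add steps, l/v at each.
So e_{227}(P',Q') = 9800157054067 + 143970494597855*t.
Hence e(P,Q) = 84896457268660 + 107916675667044*t in F_{174726225031453^2}^*.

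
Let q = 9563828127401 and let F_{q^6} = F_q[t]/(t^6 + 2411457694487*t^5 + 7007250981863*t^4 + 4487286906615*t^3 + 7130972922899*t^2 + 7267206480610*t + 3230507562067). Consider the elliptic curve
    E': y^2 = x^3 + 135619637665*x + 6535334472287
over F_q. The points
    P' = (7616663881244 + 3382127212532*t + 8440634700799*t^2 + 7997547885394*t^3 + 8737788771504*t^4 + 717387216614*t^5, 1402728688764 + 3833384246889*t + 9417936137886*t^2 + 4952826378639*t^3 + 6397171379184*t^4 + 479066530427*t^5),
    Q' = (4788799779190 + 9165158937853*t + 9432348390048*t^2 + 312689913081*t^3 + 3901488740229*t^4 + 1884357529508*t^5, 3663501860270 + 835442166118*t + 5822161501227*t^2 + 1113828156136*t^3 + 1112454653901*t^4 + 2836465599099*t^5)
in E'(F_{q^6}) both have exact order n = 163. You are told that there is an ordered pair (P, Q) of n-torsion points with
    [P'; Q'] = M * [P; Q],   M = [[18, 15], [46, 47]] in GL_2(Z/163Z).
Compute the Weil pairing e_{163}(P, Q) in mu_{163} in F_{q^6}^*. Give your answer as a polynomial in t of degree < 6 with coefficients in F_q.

6849796038813 + 7009430392528*t + 2242899017315*t^2 + 555268025164*t^3 + 3747071872889*t^4 + 9512440447562*t^5

Alternating bilinearity on E[163] (values in mu_{163} in F_{9563828127401^6}) gives e(P',Q') = e(P,Q)^det(M).
Hence e(P,Q) = e(P',Q')^{93} where 93 = 156^{-1} mod 163.
Double-and-add over 10100011: 8-1 doublings, 4-1 additions; each step l_{T,T}/v_{2T} or l_{T,P'}/v at Q'+S for random S.
f_P(D_Q)/f_Q(D_P) = 6115574918125 + 3210211787105*t + 2214121137787*t^2 + 1195476945696*t^3 + 4856765851651*t^4 + 4588721616112*t^5.
(6115574918125 + 3210211787105*t + 2214121137787*t^2 + 1195476945696*t^3 + 4856765851651*t^4 + 4588721616112*t^5)^{93} mod (9563828127401,f) = 6849796038813 + 7009430392528*t + 2242899017315*t^2 + 555268025164*t^3 + 3747071872889*t^4 + 9512440447562*t^5.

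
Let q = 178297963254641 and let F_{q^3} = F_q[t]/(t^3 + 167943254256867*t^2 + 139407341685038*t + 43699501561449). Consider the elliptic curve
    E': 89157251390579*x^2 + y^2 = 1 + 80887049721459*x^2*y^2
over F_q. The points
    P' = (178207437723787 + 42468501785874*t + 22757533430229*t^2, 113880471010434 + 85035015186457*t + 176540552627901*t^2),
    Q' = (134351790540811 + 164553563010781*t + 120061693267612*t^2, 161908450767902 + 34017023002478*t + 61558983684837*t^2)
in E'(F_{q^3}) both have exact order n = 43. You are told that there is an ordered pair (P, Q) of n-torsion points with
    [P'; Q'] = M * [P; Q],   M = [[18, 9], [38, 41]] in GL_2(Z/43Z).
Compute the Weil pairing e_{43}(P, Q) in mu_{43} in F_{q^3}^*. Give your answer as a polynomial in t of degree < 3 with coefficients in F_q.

Alternating bilinearity on E[43] (values in mu_{43} in F_{178297963254641^3}) gives e(P',Q') = e(P,Q)^det(M).
Inverting 9 mod 43: 24. Thus e_{43}(P,Q) = e(P',Q')^{24}.
Edwards a_E,d_E -> Montgomery A=145354275483441,B=33025611829149 -> Weierstrass 139815533800635,150275541566292 via alpha=87773371270220,beta=2067550417280.
n = 43 = (101011)_2 (6 bits, wt 4); accumulate f_{43,P'}(Q'+S)/f_{43,P'}(S) along the 5-step ladder.
Miller gives e_{43}(P',Q') = 85587489113771 + 28717841971801*t + 125713593188887*t^2 in F_{178297963254641^3}.
(85587489113771 + 28717841971801*t + 125713593188887*t^2)^{24} mod (178297963254641,f) = 2778516520529 + 145827945715984*t + 171238871297363*t^2.

2778516520529 + 145827945715984*t + 171238871297363*t^2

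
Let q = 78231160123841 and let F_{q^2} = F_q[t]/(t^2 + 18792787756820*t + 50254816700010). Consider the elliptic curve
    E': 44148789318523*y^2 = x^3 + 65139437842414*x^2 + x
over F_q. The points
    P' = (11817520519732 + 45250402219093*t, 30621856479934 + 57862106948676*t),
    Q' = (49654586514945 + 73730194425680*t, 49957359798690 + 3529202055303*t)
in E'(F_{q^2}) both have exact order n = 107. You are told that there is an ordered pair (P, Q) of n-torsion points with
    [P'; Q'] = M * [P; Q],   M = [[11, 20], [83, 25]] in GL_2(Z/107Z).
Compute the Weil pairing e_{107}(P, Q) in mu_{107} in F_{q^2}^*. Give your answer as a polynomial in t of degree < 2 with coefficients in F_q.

e_{107}(aP+bQ,cP+dQ) = e_{107}(P,Q)^(ad-bc); with (a,b,c,d)=(11,20,83,25) this gives the det-107 law.
Hence e(P,Q) = e(P',Q')^{18} where 18 = 6^{-1} mod 107.
(x,y)|->(17676397989210x+16854971982120,17676397989210y) sends E' to y^2=x^3+21182673108934*x+40234176510590.
7-bit Miller (1101011) on E'/F_{78231160123841} with a'=21182673108934, b'=40234176510590: accumulate tangent/chord ratios at Q'+S and P'+S'.
The quotient is 30497928299665 + 48266178993061*t.
Finally e_{107}(P,Q) = 49840625976058 + 40688719766602*t.

49840625976058 + 40688719766602*t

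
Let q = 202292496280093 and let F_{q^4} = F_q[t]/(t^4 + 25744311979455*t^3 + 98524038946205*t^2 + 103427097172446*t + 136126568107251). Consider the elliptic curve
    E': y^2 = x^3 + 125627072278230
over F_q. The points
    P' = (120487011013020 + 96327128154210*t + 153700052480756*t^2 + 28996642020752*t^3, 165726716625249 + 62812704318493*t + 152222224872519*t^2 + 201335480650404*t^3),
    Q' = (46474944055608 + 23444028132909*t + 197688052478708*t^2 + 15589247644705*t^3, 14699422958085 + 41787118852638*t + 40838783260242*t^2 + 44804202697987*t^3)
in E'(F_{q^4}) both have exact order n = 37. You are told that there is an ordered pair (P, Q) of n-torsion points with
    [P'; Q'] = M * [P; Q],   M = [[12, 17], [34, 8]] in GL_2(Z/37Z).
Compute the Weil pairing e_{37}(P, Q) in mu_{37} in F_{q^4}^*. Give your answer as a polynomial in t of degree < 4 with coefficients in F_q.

48100922259387 + 85606954177400*t + 155622401593932*t^2 + 122690904656203*t^3

e_{37} is bilinear + alternating on E[37], so e_{37}(12*P + 17*Q, 34*P + 8*Q) = e_{37}(P,Q)^(12*8-17*34).
Hence e(P,Q) = e(P',Q')^{36} where 36 = 36^{-1} mod 37.
Double-and-add over 100101: 6-1 doublings, 3-1 additions; each step l_{T,T}/v_{2T} or l_{T,P'}/v at Q'+S for random S.
Result: e(P',Q') = 165318415178204 + 132223878003859*t + 195233599362597*t^2 + 68169233472186*t^3.
Thus e_{37}(P,Q) = 48100922259387 + 85606954177400*t + 155622401593932*t^2 + 122690904656203*t^3.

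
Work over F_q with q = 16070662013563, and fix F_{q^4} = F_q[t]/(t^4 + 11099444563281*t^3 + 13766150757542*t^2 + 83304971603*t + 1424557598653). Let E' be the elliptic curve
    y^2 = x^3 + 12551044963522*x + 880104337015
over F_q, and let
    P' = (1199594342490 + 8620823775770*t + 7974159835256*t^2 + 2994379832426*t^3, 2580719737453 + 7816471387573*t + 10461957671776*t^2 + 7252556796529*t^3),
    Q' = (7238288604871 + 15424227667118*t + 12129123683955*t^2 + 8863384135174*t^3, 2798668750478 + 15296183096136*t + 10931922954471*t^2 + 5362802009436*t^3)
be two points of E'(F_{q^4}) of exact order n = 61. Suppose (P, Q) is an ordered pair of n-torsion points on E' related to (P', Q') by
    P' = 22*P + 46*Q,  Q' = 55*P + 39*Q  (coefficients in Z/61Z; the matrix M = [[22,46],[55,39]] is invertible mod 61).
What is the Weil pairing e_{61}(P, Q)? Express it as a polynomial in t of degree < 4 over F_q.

4204361143614 + 2390998086105*t + 11720726188229*t^2 + 5171665227429*t^3

Under M = [[22,46],[55,39]] in GL_2(Z/61), e_{61}(P',Q') = e_{61}(P,Q)^(22*39-46*55 mod 61).
det(M) mod 61 = 36; its inverse in (Z/61)^* is 39 (check: 36*39 mod 61 = 1).
Double-and-add over 111101: 6-1 doublings, 5-1 additions; each step l_{T,T}/v_{2T} or l_{T,P'}/v at Q'+S for random S.
f_P(D_Q)/f_Q(D_P) = 4652325434327 + 7721239370871*t + 2099499333846*t^2 + 2773070430819*t^3.
Hence e(P,Q) = 4204361143614 + 2390998086105*t + 11720726188229*t^2 + 5171665227429*t^3 in F_{16070662013563^4}^*.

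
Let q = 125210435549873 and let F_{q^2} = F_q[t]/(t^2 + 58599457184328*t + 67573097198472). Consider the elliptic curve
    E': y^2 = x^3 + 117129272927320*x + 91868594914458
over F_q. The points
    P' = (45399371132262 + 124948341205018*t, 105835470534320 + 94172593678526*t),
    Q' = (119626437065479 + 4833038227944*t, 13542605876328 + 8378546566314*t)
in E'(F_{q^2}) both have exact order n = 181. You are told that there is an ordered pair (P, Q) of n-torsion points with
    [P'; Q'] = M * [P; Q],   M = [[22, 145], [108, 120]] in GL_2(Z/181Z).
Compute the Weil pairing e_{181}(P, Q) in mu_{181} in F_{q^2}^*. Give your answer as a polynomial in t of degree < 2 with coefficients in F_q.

The 181-Weil pairing on E[181] over F_{125210435549873} is alternating-bilinear: e_{181}(P',Q') = e_{181}(P,Q)^det(M).
22*120 - 145*108 = -13020; reduced mod 181: det = 12, inverse 166.
Run Miller on y^2=x^3+117129272927320*x+91868594914458 over F_{125210435549873}: ladder 10110101 (8 bits); e = f_P(D_Q)/f_Q(D_P).
So e_{181}(P',Q') = 31547257932824 + 13485207616626*t.
(31547257932824 + 13485207616626*t)^{166} mod (125210435549873,f) = 93491760872682 + 26305299773587*t.

93491760872682 + 26305299773587*t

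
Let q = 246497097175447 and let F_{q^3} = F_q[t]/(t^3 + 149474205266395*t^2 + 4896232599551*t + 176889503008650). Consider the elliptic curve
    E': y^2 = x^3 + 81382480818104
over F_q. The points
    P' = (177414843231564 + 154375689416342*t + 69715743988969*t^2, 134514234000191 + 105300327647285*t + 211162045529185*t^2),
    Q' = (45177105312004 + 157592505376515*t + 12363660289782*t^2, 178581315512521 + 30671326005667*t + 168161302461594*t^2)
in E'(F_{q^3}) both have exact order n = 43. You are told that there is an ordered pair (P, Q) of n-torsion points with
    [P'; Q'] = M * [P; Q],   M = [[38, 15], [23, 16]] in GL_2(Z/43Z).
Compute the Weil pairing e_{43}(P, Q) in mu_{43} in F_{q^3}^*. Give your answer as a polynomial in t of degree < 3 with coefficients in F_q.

151475681630174 + 231598220314916*t + 49089558222111*t^2

Alternating bilinearity on E[43] (values in mu_{43} in F_{246497097175447^3}) gives e(P',Q') = e(P,Q)^det(M).
det M = 38*16 - 15*23 = 263 = 5 (mod 43); 5^{-1} = 26 (mod 43).
Build f_{43,P'} and f_{43,Q'} via the 6-bit ladder of 43=101011_2; evaluate at shifted divisors; quotient in F_{246497097175447^3}.
f_P(D_Q)/f_Q(D_P) = 54241225768850 + 52230352936922*t + 57698720044216*t^2.
(54241225768850 + 52230352936922*t + 57698720044216*t^2)^{26} mod (246497097175447,f) = 151475681630174 + 231598220314916*t + 49089558222111*t^2.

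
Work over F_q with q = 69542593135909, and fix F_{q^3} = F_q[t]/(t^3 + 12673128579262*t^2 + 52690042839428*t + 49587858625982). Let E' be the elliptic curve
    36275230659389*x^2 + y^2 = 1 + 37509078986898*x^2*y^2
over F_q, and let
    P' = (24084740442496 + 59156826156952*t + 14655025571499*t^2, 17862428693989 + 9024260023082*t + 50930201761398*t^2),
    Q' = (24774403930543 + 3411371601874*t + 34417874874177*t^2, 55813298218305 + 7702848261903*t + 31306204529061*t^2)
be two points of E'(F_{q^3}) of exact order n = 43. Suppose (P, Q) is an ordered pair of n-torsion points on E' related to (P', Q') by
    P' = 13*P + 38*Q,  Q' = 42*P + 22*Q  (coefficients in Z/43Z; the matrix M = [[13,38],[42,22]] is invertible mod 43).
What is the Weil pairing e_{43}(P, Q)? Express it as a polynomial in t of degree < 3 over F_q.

68532124571971 + 57988815324760*t + 22223811789762*t^2

Alternating bilinearity on E[43] (values in mu_{43} in F_{69542593135909^3}) gives e(P',Q') = e(P,Q)^det(M).
Inverting 23 mod 43: 15. Thus e_{43}(P,Q) = e(P',Q')^{15}.
Edwards->Montgomery: u=(1+y)/(1-y), v=u/x -> 798597431140v^2=u^3+63643810995476u^2+u; then x_W=17077186202100u+23887817130366: y^2=x^3+52337373002568*x+11619370881556.
Build f_{43,P'} and f_{43,Q'} via the 6-bit ladder of 43=101011_2; evaluate at shifted divisors; quotient in F_{69542593135909^3}.
e_{43}(P',Q') = 69184202312841 + 12101872339996*t + 32446042385226*t^2.
e_{43}(P,Q) = (69184202312841 + 12101872339996*t + 32446042385226*t^2)^{15} = 68532124571971 + 57988815324760*t + 22223811789762*t^2.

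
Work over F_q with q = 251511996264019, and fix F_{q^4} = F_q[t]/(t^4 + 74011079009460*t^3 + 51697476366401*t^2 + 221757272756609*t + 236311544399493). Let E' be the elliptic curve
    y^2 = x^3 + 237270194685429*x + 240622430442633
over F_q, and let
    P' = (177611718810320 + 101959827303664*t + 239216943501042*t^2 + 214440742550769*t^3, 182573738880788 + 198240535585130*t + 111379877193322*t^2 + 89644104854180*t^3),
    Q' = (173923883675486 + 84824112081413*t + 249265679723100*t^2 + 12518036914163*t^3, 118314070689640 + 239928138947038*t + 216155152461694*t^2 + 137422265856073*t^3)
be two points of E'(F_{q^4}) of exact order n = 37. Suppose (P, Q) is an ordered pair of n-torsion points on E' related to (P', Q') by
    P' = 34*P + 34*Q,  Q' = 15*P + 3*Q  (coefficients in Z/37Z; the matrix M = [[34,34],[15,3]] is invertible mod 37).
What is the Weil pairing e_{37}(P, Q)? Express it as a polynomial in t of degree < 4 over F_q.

103309944124299 + 219736033552069*t + 29567847195277*t^2 + 247434184852332*t^3

e_{37} is bilinear + alternating on E[37], so e_{37}(34*P + 34*Q, 15*P + 3*Q) = e_{37}(P,Q)^(34*3-34*15).
Hence e(P,Q) = e(P',Q')^{36} where 36 = 36^{-1} mod 37.
Run Miller on y^2=x^3+237270194685429*x+240622430442633 over F_{251511996264019}: ladder 100101 (6 bits); e = f_P(D_Q)/f_Q(D_P).
e_{37}(P',Q') = 86112517839062 + 89537531375664*t + 69887520836635*t^2 + 152711006535438*t^3.
e_{37}(P,Q) = (86112517839062 + 89537531375664*t + 69887520836635*t^2 + 152711006535438*t^3)^{36} = 103309944124299 + 219736033552069*t + 29567847195277*t^2 + 247434184852332*t^3.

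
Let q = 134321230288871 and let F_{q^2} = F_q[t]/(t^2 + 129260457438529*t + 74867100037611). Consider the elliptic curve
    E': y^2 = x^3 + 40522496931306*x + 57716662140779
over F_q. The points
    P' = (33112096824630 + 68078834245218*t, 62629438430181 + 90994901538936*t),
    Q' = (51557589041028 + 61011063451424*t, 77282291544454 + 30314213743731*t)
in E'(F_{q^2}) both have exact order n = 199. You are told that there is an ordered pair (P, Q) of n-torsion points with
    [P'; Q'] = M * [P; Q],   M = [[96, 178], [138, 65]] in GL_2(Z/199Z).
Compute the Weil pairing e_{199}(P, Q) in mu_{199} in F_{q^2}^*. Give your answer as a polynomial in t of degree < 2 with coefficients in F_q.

33770134860898 + 35284872059256*t

Since e_{199}(P,P)=e_{199}(Q,Q)=1 and e_{199}(Q,P)=e_{199}(P,Q)^{-1}, expanding e_{199}(96*P + 178*Q,138*P + 65*Q) leaves e(P,Q)^det(M).
det(M) mod 199 = 183; its inverse in (Z/199)^* is 87 (check: 183*87 mod 199 = 1).
8-bit Miller (11000111) on E'/F_{134321230288871} with a'=40522496931306, b'=57716662140779: accumulate tangent/chord ratios at Q'+S and P'+S'.
The quotient is 73975598653055 + 122251497712717*t.
e_{199}(P,Q) = (73975598653055 + 122251497712717*t)^{87} = 33770134860898 + 35284872059256*t.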